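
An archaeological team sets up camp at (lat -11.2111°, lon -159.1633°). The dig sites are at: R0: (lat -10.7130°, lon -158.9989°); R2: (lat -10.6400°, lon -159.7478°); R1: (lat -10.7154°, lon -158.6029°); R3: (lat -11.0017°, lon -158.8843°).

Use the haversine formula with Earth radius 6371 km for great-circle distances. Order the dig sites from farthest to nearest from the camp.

R2, R1, R0, R3

Distances from the camp:
R2 (lat -10.6400°, lon -159.7478°): 90.0 km
R1 (lat -10.7154°, lon -158.6029°): 82.3 km
R0 (lat -10.7130°, lon -158.9989°): 58.2 km
R3 (lat -11.0017°, lon -158.8843°): 38.3 km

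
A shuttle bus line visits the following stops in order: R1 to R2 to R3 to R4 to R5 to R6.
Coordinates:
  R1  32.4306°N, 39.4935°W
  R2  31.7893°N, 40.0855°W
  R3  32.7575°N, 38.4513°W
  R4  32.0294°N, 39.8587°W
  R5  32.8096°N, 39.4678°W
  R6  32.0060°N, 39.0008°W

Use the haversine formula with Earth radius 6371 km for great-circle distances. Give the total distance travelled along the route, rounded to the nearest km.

Leg distances:
R1→R2: 90.5 km  (cumulative 90.5 km)
R2→R3: 187.6 km  (cumulative 278.1 km)
R3→R4: 155.0 km  (cumulative 433.1 km)
R4→R5: 94.2 km  (cumulative 527.3 km)
R5→R6: 99.5 km  (cumulative 626.8 km)
Total route length ≈ 627 km.

627 km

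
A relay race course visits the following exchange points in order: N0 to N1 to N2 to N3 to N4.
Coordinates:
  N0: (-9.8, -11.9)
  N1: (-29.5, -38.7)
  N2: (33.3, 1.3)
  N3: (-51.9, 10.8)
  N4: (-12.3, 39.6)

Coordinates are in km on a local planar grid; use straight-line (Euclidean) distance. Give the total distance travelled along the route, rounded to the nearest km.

Leg distances:
N0→N1: 33.3 km  (cumulative 33.3 km)
N1→N2: 74.5 km  (cumulative 107.7 km)
N2→N3: 85.7 km  (cumulative 193.4 km)
N3→N4: 49.0 km  (cumulative 242.4 km)
Total route length ≈ 242 km.

242 km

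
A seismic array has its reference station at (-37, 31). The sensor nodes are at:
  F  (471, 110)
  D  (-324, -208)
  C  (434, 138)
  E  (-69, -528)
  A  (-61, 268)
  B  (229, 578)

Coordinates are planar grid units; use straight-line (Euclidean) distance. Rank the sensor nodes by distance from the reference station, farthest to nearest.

Distances from the reference station:
B (229, 578): 608.2
E (-69, -528): 559.9
F (471, 110): 514.1
C (434, 138): 483.0
D (-324, -208): 373.5
A (-61, 268): 238.2

B, E, F, C, D, A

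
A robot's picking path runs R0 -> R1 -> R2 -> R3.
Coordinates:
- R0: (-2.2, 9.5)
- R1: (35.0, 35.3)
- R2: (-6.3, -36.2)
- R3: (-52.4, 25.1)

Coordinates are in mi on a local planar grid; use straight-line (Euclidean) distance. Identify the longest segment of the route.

Leg distances:
R0→R1: 45.3 mi
R1→R2: 82.6 mi
R2→R3: 76.7 mi
The longest leg is R1–R2 at 82.6 mi.

R1–R2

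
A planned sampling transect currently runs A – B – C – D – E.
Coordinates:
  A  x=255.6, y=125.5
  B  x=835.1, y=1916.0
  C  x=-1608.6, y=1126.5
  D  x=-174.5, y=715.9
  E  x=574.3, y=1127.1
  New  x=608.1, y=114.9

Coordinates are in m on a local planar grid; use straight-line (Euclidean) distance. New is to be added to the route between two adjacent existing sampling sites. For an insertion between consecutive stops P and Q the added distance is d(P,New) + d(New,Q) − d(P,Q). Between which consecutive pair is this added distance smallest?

between A and B

Added distance for inserting New between each consecutive pair:
A–B: 286.1 m
B–C: 1683.9 m
C–D: 1931.6 m
D–E: 1145.2 m
Smallest added distance is 286.1 m, inserting between A and B.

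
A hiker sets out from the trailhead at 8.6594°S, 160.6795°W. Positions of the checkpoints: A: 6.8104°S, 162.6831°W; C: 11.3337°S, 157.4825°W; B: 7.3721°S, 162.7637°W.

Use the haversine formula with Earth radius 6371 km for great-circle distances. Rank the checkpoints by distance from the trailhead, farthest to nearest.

C, A, B

Computing each great-circle distance from 8.6594°S, 160.6795°W:
C 11.3337°S, 157.4825°W: 459.3 km
A 6.8104°S, 162.6831°W: 301.7 km
B 7.3721°S, 162.7637°W: 270.5 km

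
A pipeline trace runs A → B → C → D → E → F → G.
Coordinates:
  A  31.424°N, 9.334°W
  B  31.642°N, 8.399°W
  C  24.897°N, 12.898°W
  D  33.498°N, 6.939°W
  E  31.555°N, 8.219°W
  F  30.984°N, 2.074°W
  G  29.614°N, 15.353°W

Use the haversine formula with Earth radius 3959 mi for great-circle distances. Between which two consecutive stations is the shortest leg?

A–B

Leg distances:
A→B: 57.1 mi
B→C: 540.4 mi
C→D: 694.2 mi
D→E: 153.6 mi
E→F: 365.0 mi
F→G: 797.4 mi
The shortest leg is A–B at 57.1 mi.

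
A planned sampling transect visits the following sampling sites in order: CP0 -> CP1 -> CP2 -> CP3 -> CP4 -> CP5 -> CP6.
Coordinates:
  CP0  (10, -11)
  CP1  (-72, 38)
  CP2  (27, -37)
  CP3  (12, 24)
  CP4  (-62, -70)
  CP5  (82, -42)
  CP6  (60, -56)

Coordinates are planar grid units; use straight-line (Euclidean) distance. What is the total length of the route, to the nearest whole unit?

Leg distances:
CP0→CP1: 95.5  (cumulative 95.5)
CP1→CP2: 124.2  (cumulative 219.7)
CP2→CP3: 62.8  (cumulative 282.5)
CP3→CP4: 119.6  (cumulative 402.2)
CP4→CP5: 146.7  (cumulative 548.9)
CP5→CP6: 26.1  (cumulative 575.0)
Total route length ≈ 575.

575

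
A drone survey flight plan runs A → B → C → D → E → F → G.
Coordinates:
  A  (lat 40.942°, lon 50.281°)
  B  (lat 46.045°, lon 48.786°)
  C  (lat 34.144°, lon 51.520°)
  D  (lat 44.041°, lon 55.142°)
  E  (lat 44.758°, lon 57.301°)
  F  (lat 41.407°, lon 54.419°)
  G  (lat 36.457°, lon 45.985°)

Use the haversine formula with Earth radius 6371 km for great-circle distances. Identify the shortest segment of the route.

D–E

Leg distances:
A→B: 580.1 km
B→C: 1343.4 km
C→D: 1143.7 km
D→E: 189.1 km
E→F: 440.0 km
F→G: 913.1 km
The shortest leg is D–E at 189.1 km.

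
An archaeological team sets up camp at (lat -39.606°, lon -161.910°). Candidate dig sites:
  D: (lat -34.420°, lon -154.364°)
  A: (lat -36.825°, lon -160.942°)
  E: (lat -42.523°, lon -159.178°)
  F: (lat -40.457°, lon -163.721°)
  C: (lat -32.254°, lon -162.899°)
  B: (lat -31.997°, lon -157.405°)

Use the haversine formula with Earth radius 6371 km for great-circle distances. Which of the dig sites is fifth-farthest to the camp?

A

Distances from the camp ((lat -39.606°, lon -161.910°)):
B: 938.2 km
D: 883.4 km
C: 822.3 km
E: 397.0 km
A: 320.6 km
F: 180.9 km
The fifth-farthest is A at 320.6 km.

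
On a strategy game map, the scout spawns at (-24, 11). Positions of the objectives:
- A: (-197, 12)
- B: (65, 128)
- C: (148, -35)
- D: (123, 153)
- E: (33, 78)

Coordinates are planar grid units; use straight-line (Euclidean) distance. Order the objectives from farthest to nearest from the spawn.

Distances from the spawn:
D (123, 153): 204.4
C (148, -35): 178.0
A (-197, 12): 173.0
B (65, 128): 147.0
E (33, 78): 88.0

D, C, A, B, E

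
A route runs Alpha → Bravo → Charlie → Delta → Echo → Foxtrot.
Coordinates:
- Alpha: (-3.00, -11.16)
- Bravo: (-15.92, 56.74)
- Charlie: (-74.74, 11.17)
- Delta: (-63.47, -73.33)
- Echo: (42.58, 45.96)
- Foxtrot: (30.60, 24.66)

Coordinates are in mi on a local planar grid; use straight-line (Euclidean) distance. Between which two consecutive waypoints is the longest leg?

Leg distances:
Alpha→Bravo: 69.1 mi
Bravo→Charlie: 74.4 mi
Charlie→Delta: 85.2 mi
Delta→Echo: 159.6 mi
Echo→Foxtrot: 24.4 mi
The longest leg is Delta–Echo at 159.6 mi.

Delta–Echo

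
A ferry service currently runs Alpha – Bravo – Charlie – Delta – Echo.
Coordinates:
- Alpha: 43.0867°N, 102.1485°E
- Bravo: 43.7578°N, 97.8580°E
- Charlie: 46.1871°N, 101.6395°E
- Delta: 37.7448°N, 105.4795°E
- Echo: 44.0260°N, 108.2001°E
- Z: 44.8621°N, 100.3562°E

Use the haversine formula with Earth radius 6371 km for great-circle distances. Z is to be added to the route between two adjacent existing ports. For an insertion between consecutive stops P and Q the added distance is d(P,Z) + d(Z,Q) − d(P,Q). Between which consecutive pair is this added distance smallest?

Added distance for inserting Z between each consecutive pair:
Alpha–Bravo: 123.2 km
Bravo–Charlie: 9.9 km
Charlie–Delta: 86.6 km
Delta–Echo: 793.8 km
Smallest added distance is 9.9 km, inserting between Bravo and Charlie.

between Bravo and Charlie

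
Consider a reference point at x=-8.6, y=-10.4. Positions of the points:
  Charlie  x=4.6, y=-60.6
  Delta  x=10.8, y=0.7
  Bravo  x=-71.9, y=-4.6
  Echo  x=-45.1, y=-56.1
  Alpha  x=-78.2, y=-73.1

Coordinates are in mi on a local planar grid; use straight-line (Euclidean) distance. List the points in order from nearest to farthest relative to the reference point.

Delta, Charlie, Echo, Bravo, Alpha

Distances from the reference point:
Delta x=10.8, y=0.7: 22.4 mi
Charlie x=4.6, y=-60.6: 51.9 mi
Echo x=-45.1, y=-56.1: 58.5 mi
Bravo x=-71.9, y=-4.6: 63.6 mi
Alpha x=-78.2, y=-73.1: 93.7 mi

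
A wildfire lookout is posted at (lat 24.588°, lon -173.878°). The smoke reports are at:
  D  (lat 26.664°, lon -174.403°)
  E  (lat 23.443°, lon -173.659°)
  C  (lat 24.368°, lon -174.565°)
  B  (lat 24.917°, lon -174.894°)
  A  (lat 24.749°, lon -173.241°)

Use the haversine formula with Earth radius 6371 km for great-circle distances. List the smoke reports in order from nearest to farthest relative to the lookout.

A, C, B, E, D

Distance from the lookout at (lat 24.588°, lon -173.878°) to each:
A (lat 24.749°, lon -173.241°): 66.8 km
C (lat 24.368°, lon -174.565°): 73.7 km
B (lat 24.917°, lon -174.894°): 108.9 km
E (lat 23.443°, lon -173.659°): 129.2 km
D (lat 26.664°, lon -174.403°): 236.8 km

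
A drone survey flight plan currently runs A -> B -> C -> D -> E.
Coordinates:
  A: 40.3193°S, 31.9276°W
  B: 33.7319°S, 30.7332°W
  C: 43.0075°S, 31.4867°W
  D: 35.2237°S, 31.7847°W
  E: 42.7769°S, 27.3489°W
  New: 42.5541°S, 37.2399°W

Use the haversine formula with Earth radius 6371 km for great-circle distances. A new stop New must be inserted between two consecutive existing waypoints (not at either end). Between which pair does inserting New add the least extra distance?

Added distance for inserting New between each consecutive pair:
A–B: 900.8 km
B–C: 571.9 km
C–D: 547.7 km
D–E: 827.3 km
Smallest added distance is 547.7 km, inserting between C and D.

between C and D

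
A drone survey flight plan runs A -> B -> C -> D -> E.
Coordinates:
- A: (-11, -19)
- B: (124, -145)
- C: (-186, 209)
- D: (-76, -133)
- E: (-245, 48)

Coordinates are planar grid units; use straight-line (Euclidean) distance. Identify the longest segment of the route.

B–C

Leg distances:
A→B: 184.7
B→C: 470.5
C→D: 359.3
D→E: 247.6
The longest leg is B–C at 470.5.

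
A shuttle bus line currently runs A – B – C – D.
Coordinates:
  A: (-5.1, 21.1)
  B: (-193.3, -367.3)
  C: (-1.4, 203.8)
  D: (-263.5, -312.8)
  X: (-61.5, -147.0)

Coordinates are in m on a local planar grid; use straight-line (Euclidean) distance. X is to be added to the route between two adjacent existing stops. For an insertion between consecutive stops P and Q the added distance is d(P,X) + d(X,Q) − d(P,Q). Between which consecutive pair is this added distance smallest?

Added distance for inserting X between each consecutive pair:
A–B: 2.4 m
B–C: 10.1 m
C–D: 38.0 m
Smallest added distance is 2.4 m, inserting between A and B.

between A and B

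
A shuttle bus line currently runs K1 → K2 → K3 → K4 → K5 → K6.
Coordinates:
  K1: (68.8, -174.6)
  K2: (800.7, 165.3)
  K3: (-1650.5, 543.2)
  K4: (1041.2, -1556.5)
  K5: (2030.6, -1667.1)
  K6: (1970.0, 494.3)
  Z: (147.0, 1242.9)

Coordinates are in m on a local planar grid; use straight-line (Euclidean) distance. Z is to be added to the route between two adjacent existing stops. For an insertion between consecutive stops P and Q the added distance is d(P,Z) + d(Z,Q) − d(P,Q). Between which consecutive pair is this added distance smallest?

between K2 and K3

Added distance for inserting Z between each consecutive pair:
K1–K2: 1873.1 m
K2–K3: 709.1 m
K3–K4: 1453.8 m
K4–K5: 5409.6 m
K5–K6: 3274.9 m
Smallest added distance is 709.1 m, inserting between K2 and K3.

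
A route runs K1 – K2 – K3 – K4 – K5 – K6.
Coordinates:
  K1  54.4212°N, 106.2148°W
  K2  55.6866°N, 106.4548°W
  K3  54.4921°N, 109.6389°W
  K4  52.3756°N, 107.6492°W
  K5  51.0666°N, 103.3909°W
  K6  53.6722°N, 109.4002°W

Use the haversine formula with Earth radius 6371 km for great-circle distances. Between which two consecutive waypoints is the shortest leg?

Leg distances:
K1→K2: 141.5 km
K2→K3: 242.2 km
K3→K4: 269.7 km
K4→K5: 327.4 km
K5→K6: 500.1 km
The shortest leg is K1–K2 at 141.5 km.

K1–K2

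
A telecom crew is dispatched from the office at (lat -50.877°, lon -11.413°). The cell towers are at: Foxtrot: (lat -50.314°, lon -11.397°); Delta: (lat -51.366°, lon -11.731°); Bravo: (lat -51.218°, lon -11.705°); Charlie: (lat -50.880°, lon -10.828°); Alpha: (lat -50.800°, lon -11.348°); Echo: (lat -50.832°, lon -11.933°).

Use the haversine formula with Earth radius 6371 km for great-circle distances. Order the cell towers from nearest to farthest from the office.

Distances from the office:
Alpha (lat -50.800°, lon -11.348°): 9.7 km
Echo (lat -50.832°, lon -11.933°): 36.8 km
Charlie (lat -50.880°, lon -10.828°): 41.0 km
Bravo (lat -51.218°, lon -11.705°): 43.1 km
Delta (lat -51.366°, lon -11.731°): 58.7 km
Foxtrot (lat -50.314°, lon -11.397°): 62.6 km

Alpha, Echo, Charlie, Bravo, Delta, Foxtrot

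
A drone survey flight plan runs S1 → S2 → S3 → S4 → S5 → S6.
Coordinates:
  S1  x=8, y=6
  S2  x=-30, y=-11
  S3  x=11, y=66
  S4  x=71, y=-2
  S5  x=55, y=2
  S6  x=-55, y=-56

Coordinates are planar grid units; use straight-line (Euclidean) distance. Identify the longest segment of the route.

Leg distances:
S1→S2: 41.6
S2→S3: 87.2
S3→S4: 90.7
S4→S5: 16.5
S5→S6: 124.4
The longest leg is S5–S6 at 124.4.

S5–S6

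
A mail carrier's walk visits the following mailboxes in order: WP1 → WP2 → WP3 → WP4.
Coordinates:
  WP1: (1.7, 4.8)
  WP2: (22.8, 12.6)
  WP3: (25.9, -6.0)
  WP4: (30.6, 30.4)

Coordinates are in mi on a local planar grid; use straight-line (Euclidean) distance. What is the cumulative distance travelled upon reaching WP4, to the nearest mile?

Leg distances:
WP1→WP2: 22.5 mi  (cumulative 22.5 mi)
WP2→WP3: 18.9 mi  (cumulative 41.4 mi)
WP3→WP4: 36.7 mi  (cumulative 78.1 mi)
Cumulative distance at WP4 ≈ 78 mi.

78 mi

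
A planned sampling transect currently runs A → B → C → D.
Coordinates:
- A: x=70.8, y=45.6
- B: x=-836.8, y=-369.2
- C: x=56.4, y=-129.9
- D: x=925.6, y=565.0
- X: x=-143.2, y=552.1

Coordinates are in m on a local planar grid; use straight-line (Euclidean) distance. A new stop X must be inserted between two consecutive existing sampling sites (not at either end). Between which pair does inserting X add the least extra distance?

between C and D

Added distance for inserting X between each consecutive pair:
A–B: 705.2 m
B–C: 939.1 m
C–D: 666.7 m
Smallest added distance is 666.7 m, inserting between C and D.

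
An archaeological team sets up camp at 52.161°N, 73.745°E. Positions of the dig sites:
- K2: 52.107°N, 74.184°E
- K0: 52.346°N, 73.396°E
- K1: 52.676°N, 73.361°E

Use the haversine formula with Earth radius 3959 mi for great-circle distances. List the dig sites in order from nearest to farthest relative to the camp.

Computing each great-circle distance from 52.161°N, 73.745°E:
K2 52.107°N, 74.184°E: 19.0 mi
K0 52.346°N, 73.396°E: 19.5 mi
K1 52.676°N, 73.361°E: 39.1 mi

K2, K0, K1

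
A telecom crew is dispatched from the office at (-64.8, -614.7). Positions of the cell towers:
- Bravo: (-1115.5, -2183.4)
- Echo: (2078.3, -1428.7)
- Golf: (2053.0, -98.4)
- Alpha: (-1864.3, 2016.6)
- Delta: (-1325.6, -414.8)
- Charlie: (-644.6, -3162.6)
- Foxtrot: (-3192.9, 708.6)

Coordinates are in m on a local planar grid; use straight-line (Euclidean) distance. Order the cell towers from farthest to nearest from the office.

Distance from the office at (-64.8, -614.7) to each:
Foxtrot (-3192.9, 708.6): 3396.5 m
Alpha (-1864.3, 2016.6): 3187.8 m
Charlie (-644.6, -3162.6): 2613.0 m
Echo (2078.3, -1428.7): 2292.5 m
Golf (2053.0, -98.4): 2179.8 m
Bravo (-1115.5, -2183.4): 1888.1 m
Delta (-1325.6, -414.8): 1276.5 m

Foxtrot, Alpha, Charlie, Echo, Golf, Bravo, Delta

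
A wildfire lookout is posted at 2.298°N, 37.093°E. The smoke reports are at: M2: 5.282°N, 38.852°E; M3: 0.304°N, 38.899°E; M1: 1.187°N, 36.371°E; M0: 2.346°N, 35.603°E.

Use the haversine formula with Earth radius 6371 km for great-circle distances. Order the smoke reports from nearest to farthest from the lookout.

Computing each great-circle distance from 2.298°N, 37.093°E:
M1 1.187°N, 36.371°E: 147.3 km
M0 2.346°N, 35.603°E: 165.6 km
M3 0.304°N, 38.899°E: 299.1 km
M2 5.282°N, 38.852°E: 384.9 km

M1, M0, M3, M2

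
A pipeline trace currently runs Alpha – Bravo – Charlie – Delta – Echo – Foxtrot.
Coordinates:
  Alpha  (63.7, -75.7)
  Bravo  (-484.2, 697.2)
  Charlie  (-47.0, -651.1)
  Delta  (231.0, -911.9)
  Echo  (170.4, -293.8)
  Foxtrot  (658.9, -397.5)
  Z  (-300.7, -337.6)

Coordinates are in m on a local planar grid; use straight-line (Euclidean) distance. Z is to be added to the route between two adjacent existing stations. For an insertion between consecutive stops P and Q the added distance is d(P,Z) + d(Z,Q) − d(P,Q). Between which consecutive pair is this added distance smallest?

between Bravo and Charlie

Added distance for inserting Z between each consecutive pair:
Alpha–Bravo: 552.3 m
Bravo–Charlie: 36.8 m
Charlie–Delta: 804.8 m
Delta–Echo: 634.7 m
Echo–Foxtrot: 935.2 m
Smallest added distance is 36.8 m, inserting between Bravo and Charlie.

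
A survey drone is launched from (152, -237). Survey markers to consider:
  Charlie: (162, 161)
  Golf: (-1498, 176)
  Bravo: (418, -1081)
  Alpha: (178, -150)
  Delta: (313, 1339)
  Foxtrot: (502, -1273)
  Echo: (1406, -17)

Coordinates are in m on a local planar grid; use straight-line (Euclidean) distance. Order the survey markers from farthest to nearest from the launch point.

Computing each straight-line distance from (152, -237):
Golf (-1498, 176): 1700.9 m
Delta (313, 1339): 1584.2 m
Echo (1406, -17): 1273.2 m
Foxtrot (502, -1273): 1093.5 m
Bravo (418, -1081): 884.9 m
Charlie (162, 161): 398.1 m
Alpha (178, -150): 90.8 m

Golf, Delta, Echo, Foxtrot, Bravo, Charlie, Alpha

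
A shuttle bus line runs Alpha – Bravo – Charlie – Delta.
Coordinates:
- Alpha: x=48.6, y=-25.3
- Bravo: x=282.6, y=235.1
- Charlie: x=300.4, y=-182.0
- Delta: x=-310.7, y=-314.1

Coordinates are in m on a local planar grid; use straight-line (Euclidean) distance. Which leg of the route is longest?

Leg distances:
Alpha→Bravo: 350.1 m
Bravo→Charlie: 417.5 m
Charlie→Delta: 625.2 m
The longest leg is Charlie–Delta at 625.2 m.

Charlie–Delta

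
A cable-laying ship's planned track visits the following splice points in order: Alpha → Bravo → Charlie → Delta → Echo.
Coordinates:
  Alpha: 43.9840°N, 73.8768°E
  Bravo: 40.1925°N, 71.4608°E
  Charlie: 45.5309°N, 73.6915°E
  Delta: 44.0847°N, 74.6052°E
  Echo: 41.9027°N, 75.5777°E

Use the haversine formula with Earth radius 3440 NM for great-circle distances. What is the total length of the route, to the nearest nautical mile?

Leg distances:
Alpha→Bravo: 251.8 NM  (cumulative 251.8 NM)
Bravo→Charlie: 335.2 NM  (cumulative 587.0 NM)
Charlie→Delta: 95.2 NM  (cumulative 682.1 NM)
Delta→Echo: 137.8 NM  (cumulative 819.9 NM)
Total route length ≈ 820 NM.

820 NM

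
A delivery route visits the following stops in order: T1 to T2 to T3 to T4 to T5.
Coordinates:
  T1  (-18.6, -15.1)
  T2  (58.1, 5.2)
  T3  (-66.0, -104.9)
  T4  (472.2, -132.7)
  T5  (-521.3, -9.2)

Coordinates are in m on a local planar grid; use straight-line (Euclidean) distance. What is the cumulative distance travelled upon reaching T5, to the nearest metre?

1785 m

Leg distances:
T1→T2: 79.3 m  (cumulative 79.3 m)
T2→T3: 165.9 m  (cumulative 245.2 m)
T3→T4: 538.9 m  (cumulative 784.2 m)
T4→T5: 1001.1 m  (cumulative 1785.3 m)
Cumulative distance at T5 ≈ 1785 m.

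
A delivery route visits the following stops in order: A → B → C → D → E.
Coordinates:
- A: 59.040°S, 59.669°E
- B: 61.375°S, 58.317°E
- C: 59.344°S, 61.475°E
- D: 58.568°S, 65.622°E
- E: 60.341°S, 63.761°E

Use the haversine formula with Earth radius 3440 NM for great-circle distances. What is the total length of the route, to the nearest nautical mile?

Leg distances:
A→B: 145.9 NM  (cumulative 145.9 NM)
B→C: 153.8 NM  (cumulative 299.7 NM)
C→D: 136.6 NM  (cumulative 436.2 NM)
D→E: 120.6 NM  (cumulative 556.9 NM)
Total route length ≈ 557 NM.

557 NM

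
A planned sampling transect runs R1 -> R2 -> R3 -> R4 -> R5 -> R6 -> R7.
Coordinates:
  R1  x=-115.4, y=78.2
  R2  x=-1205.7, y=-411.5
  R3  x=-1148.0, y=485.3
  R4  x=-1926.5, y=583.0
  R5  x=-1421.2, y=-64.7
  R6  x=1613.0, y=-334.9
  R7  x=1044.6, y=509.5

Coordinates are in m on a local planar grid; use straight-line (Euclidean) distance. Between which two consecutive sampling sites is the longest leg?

R5–R6

Leg distances:
R1→R2: 1195.2 m
R2→R3: 898.7 m
R3→R4: 784.6 m
R4→R5: 821.5 m
R5→R6: 3046.2 m
R6→R7: 1017.9 m
The longest leg is R5–R6 at 3046.2 m.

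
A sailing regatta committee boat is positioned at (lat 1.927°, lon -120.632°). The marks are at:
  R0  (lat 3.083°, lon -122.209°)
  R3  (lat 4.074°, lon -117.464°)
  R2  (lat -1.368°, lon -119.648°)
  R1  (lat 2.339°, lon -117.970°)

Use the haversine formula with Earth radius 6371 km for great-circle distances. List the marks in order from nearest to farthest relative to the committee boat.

R0, R1, R2, R3

Computing each great-circle distance from (lat 1.927°, lon -120.632°):
R0 (lat 3.083°, lon -122.209°): 217.3 km
R1 (lat 2.339°, lon -117.970°): 299.3 km
R2 (lat -1.368°, lon -119.648°): 382.4 km
R3 (lat 4.074°, lon -117.464°): 425.1 km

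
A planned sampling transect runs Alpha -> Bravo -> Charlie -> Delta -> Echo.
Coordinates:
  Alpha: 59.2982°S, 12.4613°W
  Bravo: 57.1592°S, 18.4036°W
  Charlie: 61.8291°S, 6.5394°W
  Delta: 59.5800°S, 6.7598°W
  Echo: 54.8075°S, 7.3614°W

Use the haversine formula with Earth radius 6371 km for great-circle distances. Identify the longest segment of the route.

Leg distances:
Alpha→Bravo: 421.2 km
Bravo→Charlie: 845.3 km
Charlie→Delta: 250.4 km
Delta→Echo: 531.9 km
The longest leg is Bravo–Charlie at 845.3 km.

Bravo–Charlie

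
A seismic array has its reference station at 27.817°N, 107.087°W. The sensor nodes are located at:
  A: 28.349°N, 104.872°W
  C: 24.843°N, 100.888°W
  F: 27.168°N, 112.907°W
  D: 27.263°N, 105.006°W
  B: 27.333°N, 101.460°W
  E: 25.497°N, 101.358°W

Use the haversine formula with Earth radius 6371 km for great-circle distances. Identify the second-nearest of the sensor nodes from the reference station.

A

Distance to each, sorted:
D: 214.2 km
A: 225.2 km
B: 557.2 km
F: 578.5 km
E: 624.9 km
C: 700.6 km
The second-nearest is A at 225.2 km.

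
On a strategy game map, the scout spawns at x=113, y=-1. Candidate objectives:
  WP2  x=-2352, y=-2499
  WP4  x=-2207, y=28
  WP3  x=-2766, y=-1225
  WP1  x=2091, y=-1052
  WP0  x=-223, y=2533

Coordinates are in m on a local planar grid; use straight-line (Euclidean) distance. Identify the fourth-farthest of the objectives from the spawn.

WP4

Distance to each, sorted:
WP2: 3509.4 m
WP3: 3128.4 m
WP0: 2556.2 m
WP4: 2320.2 m
WP1: 2239.9 m
The fourth-farthest is WP4 at 2320.2 m.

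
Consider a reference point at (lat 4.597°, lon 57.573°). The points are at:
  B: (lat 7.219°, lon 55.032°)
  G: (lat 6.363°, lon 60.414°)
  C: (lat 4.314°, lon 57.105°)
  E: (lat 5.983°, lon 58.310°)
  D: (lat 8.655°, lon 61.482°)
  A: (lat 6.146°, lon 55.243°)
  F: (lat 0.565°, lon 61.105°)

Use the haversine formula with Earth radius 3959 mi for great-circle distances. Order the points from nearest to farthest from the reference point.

Distance from the reference point at (lat 4.597°, lon 57.573°) to each:
C (lat 4.314°, lon 57.105°): 37.7 mi
E (lat 5.983°, lon 58.310°): 108.4 mi
A (lat 6.146°, lon 55.243°): 192.7 mi
G (lat 6.363°, lon 60.414°): 230.4 mi
B (lat 7.219°, lon 55.032°): 251.6 mi
F (lat 0.565°, lon 61.105°): 370.2 mi
D (lat 8.655°, lon 61.482°): 388.0 mi

C, E, A, G, B, F, D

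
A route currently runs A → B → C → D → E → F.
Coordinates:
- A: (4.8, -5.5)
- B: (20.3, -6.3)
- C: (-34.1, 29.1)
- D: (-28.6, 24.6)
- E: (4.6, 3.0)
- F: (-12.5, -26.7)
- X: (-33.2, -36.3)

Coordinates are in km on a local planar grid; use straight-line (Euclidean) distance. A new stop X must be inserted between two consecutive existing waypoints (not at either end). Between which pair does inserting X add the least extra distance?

Added distance for inserting X between each consecutive pair:
A–B: 94.7 km
B–C: 61.8 km
C–D: 119.4 km
D–E: 76.0 km
E–F: 43.1 km
Smallest added distance is 43.1 km, inserting between E and F.

between E and F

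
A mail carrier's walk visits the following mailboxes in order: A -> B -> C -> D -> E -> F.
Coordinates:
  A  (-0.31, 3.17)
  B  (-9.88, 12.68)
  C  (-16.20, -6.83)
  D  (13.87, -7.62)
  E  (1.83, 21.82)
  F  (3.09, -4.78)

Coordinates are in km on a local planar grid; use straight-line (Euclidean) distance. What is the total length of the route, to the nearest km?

Leg distances:
A→B: 13.5 km  (cumulative 13.5 km)
B→C: 20.5 km  (cumulative 34.0 km)
C→D: 30.1 km  (cumulative 64.1 km)
D→E: 31.8 km  (cumulative 95.9 km)
E→F: 26.6 km  (cumulative 122.5 km)
Total route length ≈ 123 km.

123 km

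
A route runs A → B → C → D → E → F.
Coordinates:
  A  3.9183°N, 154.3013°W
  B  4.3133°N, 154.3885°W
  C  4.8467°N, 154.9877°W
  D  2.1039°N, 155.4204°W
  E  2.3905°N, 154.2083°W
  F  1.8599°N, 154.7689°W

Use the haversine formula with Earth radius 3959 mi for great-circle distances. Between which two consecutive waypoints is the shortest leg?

Leg distances:
A→B: 27.9 mi
B→C: 55.3 mi
C→D: 191.9 mi
D→E: 86.0 mi
E→F: 53.3 mi
The shortest leg is A–B at 27.9 mi.

A–B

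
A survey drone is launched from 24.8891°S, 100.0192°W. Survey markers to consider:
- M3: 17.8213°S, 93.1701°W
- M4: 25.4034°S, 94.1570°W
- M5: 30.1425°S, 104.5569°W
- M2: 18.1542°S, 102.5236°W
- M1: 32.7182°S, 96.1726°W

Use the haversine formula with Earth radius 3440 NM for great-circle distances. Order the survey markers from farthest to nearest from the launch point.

Distances from the launch point:
M3 17.8213°S, 93.1701°W: 571.4 NM
M1 32.7182°S, 96.1726°W: 511.6 NM
M2 18.1542°S, 102.5236°W: 427.8 NM
M5 30.1425°S, 104.5569°W: 397.2 NM
M4 25.4034°S, 94.1570°W: 320.1 NM

M3, M1, M2, M5, M4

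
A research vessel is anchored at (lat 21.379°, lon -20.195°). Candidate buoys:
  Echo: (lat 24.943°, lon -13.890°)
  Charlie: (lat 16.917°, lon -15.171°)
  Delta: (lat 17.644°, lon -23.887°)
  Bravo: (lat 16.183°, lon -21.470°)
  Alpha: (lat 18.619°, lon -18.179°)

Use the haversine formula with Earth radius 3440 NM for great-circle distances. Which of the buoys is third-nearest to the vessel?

Distance to each, sorted:
Alpha: 201.0 NM
Delta: 306.5 NM
Bravo: 320.3 NM
Charlie: 391.0 NM
Echo: 408.5 NM
The third-nearest is Bravo at 320.3 NM.

Bravo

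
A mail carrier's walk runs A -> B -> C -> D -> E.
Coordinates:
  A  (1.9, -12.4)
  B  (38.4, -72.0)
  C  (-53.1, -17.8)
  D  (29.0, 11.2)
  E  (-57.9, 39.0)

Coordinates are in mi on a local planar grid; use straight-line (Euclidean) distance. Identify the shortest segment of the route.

A–B

Leg distances:
A→B: 69.9 mi
B→C: 106.3 mi
C→D: 87.1 mi
D→E: 91.2 mi
The shortest leg is A–B at 69.9 mi.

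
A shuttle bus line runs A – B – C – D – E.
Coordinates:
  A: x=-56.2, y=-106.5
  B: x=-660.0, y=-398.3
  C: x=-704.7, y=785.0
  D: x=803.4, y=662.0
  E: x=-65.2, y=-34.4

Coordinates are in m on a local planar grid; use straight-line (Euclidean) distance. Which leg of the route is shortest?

A–B

Leg distances:
A→B: 670.6 m
B→C: 1184.1 m
C→D: 1513.1 m
D→E: 1113.3 m
The shortest leg is A–B at 670.6 m.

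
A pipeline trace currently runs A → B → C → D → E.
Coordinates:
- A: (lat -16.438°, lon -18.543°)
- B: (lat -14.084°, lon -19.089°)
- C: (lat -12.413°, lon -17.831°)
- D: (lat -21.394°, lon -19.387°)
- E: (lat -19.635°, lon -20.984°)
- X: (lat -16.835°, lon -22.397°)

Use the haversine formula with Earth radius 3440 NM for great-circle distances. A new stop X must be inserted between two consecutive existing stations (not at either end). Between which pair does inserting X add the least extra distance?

Added distance for inserting X between each consecutive pair:
A–B: 331.0 NM
B–C: 503.7 NM
C–D: 151.3 NM
D–E: 370.4 NM
Smallest added distance is 151.3 NM, inserting between C and D.

between C and D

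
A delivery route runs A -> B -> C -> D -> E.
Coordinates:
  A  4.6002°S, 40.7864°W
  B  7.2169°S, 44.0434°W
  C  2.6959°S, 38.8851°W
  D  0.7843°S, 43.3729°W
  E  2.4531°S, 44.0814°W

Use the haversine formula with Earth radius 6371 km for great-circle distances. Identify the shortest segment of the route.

Leg distances:
A→B: 463.0 km
B→C: 761.0 km
C→D: 542.2 km
D→E: 201.6 km
The shortest leg is D–E at 201.6 km.

D–E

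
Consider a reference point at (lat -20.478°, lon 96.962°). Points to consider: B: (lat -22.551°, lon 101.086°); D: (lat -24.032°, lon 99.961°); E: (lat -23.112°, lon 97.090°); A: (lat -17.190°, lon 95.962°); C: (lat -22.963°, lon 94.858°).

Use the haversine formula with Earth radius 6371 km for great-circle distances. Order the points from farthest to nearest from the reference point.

Distances from the reference point:
D (lat -24.032°, lon 99.961°): 501.4 km
B (lat -22.551°, lon 101.086°): 484.9 km
A (lat -17.190°, lon 95.962°): 380.4 km
C (lat -22.963°, lon 94.858°): 351.5 km
E (lat -23.112°, lon 97.090°): 293.2 km

D, B, A, C, E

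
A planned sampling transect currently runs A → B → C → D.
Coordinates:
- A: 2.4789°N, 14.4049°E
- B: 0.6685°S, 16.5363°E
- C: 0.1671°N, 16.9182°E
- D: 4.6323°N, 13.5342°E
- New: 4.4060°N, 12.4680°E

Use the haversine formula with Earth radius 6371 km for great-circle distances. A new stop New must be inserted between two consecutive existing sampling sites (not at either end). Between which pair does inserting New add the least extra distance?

Added distance for inserting New between each consecutive pair:
A–B: 603.9 km
B–C: 1303.8 km
C–D: 181.1 km
Smallest added distance is 181.1 km, inserting between C and D.

between C and D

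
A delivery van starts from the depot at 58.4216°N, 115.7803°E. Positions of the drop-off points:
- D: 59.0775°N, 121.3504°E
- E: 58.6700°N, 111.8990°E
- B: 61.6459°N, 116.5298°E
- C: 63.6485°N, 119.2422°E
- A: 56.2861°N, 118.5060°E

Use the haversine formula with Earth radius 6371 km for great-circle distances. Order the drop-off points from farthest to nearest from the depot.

Distance from the depot at 58.4216°N, 115.7803°E to each:
C 63.6485°N, 119.2422°E: 610.1 km
B 61.6459°N, 116.5298°E: 360.9 km
D 59.0775°N, 121.3504°E: 329.4 km
A 56.2861°N, 118.5060°E: 288.3 km
E 58.6700°N, 111.8990°E: 226.9 km

C, B, D, A, E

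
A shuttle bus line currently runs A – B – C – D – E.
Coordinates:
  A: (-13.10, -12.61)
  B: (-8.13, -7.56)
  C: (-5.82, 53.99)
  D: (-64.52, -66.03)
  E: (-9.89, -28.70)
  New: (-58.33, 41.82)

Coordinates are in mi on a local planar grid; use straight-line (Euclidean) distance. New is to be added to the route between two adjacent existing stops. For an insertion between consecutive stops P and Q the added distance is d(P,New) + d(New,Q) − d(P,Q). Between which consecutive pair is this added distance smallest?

between C and D

Added distance for inserting New between each consecutive pair:
A–B: 134.1 mi
B–C: 62.7 mi
C–D: 28.3 mi
D–E: 127.4 mi
Smallest added distance is 28.3 mi, inserting between C and D.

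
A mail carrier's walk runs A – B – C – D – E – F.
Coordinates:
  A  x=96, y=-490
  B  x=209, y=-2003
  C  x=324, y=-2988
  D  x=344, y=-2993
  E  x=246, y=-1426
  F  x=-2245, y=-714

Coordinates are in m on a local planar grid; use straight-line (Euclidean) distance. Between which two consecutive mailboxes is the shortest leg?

C–D

Leg distances:
A→B: 1517.2 m
B→C: 991.7 m
C→D: 20.6 m
D→E: 1570.1 m
E→F: 2590.8 m
The shortest leg is C–D at 20.6 m.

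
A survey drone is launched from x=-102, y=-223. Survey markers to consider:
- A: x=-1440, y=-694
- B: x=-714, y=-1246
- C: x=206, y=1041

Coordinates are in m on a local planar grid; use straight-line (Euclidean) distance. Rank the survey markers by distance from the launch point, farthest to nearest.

Computing each straight-line distance from x=-102, y=-223:
A x=-1440, y=-694: 1418.5 m
C x=206, y=1041: 1301.0 m
B x=-714, y=-1246: 1192.1 m

A, C, B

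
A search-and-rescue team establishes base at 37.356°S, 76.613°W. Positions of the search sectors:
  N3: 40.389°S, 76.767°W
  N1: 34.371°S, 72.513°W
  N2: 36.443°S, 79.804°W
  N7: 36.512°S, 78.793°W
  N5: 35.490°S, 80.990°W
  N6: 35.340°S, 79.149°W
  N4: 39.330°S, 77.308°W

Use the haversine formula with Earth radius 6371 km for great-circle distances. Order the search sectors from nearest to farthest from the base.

N7, N4, N2, N6, N3, N5, N1

Computing each great-circle distance from 37.356°S, 76.613°W:
N7 36.512°S, 78.793°W: 215.3 km
N4 39.330°S, 77.308°W: 227.7 km
N2 36.443°S, 79.804°W: 301.3 km
N6 35.340°S, 79.149°W: 319.1 km
N3 40.389°S, 76.767°W: 337.5 km
N5 35.490°S, 80.990°W: 443.1 km
N1 34.371°S, 72.513°W: 496.6 km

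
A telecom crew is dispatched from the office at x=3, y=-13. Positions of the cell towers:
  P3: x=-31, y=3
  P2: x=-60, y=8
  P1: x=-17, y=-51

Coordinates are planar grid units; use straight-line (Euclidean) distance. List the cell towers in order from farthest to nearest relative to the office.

Computing each straight-line distance from x=3, y=-13:
P2 x=-60, y=8: 66.4
P1 x=-17, y=-51: 42.9
P3 x=-31, y=3: 37.6

P2, P1, P3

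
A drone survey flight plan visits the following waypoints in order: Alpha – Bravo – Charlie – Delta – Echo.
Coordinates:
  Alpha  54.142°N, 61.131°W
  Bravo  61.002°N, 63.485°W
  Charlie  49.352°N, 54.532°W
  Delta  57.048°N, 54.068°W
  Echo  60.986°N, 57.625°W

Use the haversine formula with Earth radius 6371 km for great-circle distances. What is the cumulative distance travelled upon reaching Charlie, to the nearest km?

2187 km

Leg distances:
Alpha→Bravo: 775.5 km  (cumulative 775.5 km)
Bravo→Charlie: 1411.7 km  (cumulative 2187.1 km)
Cumulative distance at Charlie ≈ 2187 km.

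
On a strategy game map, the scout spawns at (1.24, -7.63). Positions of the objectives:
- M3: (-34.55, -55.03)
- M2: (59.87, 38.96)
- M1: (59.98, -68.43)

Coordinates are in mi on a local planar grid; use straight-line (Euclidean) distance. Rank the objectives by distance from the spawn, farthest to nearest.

M1, M2, M3

Distance from the spawn at (1.24, -7.63) to each:
M1 (59.98, -68.43): 84.5 mi
M2 (59.87, 38.96): 74.9 mi
M3 (-34.55, -55.03): 59.4 mi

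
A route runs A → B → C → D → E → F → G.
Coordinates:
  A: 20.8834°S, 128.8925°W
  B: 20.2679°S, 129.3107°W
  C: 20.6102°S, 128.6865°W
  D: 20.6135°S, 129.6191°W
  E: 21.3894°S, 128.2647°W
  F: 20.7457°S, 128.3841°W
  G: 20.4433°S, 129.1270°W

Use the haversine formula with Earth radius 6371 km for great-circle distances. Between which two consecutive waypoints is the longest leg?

D–E

Leg distances:
A→B: 81.1 km
B→C: 75.4 km
C→D: 97.1 km
D→E: 165.0 km
E→F: 72.6 km
F→G: 84.3 km
The longest leg is D–E at 165.0 km.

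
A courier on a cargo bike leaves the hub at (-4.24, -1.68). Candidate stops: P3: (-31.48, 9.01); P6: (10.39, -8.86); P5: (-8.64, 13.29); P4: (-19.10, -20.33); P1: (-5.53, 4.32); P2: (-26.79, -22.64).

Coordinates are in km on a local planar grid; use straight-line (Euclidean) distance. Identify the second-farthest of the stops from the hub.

P3

Distance to each, sorted:
P2: 30.8 km
P3: 29.3 km
P4: 23.8 km
P6: 16.3 km
P5: 15.6 km
P1: 6.1 km
The second-farthest is P3 at 29.3 km.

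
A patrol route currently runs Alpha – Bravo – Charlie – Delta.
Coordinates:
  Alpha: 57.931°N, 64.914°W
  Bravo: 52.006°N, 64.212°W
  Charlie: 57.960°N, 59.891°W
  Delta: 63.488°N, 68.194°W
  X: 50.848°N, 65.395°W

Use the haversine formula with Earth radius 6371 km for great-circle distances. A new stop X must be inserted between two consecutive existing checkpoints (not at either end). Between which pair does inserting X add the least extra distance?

between Alpha and Bravo

Added distance for inserting X between each consecutive pair:
Alpha–Bravo: 280.5 km
Bravo–Charlie: 302.5 km
Charlie–Delta: 1520.5 km
Smallest added distance is 280.5 km, inserting between Alpha and Bravo.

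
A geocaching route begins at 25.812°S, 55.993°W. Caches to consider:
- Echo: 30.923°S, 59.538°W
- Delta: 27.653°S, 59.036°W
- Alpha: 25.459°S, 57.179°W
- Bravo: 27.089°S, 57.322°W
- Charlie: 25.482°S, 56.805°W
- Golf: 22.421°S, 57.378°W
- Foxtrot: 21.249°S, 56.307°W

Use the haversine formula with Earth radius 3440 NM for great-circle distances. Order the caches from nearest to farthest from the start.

Distances from the start:
Charlie 25.482°S, 56.805°W: 48.2 NM
Alpha 25.459°S, 57.179°W: 67.6 NM
Bravo 27.089°S, 57.322°W: 104.8 NM
Delta 27.653°S, 59.036°W: 197.1 NM
Golf 22.421°S, 57.378°W: 217.3 NM
Foxtrot 21.249°S, 56.307°W: 274.5 NM
Echo 30.923°S, 59.538°W: 359.4 NM

Charlie, Alpha, Bravo, Delta, Golf, Foxtrot, Echo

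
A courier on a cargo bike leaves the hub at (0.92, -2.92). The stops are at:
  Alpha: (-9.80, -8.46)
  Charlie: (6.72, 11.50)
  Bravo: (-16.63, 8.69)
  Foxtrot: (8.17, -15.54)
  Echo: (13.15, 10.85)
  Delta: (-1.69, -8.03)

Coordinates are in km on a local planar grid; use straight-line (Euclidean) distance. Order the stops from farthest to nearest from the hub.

Bravo, Echo, Charlie, Foxtrot, Alpha, Delta

Computing each straight-line distance from (0.92, -2.92):
Bravo (-16.63, 8.69): 21.0 km
Echo (13.15, 10.85): 18.4 km
Charlie (6.72, 11.50): 15.5 km
Foxtrot (8.17, -15.54): 14.6 km
Alpha (-9.80, -8.46): 12.1 km
Delta (-1.69, -8.03): 5.7 km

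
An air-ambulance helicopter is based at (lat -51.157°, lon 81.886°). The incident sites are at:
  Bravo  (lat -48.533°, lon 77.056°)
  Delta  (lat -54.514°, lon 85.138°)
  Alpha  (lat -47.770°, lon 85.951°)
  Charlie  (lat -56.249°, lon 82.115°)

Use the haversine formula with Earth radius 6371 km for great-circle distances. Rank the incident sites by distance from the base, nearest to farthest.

Delta, Bravo, Alpha, Charlie

Distances from the base:
Delta (lat -54.514°, lon 85.138°): 432.4 km
Bravo (lat -48.533°, lon 77.056°): 452.7 km
Alpha (lat -47.770°, lon 85.951°): 477.5 km
Charlie (lat -56.249°, lon 82.115°): 566.4 km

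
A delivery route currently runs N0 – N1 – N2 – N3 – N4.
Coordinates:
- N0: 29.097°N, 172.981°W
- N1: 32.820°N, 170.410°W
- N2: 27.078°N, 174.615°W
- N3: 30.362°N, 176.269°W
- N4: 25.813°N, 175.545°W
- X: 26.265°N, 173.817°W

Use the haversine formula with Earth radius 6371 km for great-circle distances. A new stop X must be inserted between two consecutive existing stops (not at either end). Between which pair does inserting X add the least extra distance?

between N1 and N2

Added distance for inserting X between each consecutive pair:
N0–N1: 644.2 km
N1–N2: 164.1 km
N2–N3: 236.0 km
N3–N4: 183.9 km
Smallest added distance is 164.1 km, inserting between N1 and N2.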